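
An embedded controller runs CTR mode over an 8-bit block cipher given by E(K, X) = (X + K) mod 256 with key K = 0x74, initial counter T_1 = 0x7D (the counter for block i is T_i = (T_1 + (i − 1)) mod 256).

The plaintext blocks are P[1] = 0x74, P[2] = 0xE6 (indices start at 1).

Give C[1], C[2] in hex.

CTR encryption: S_i = E(K, T_i) where T_i is the counter for block i; C_i = P_i ⊕ S_i.
C[1]: T = 0x7D, S = E(K, T) = 0xF1; 0x74 ⊕ 0xF1 = 0x85.
C[2]: T = 0x7E, S = E(K, T) = 0xF2; 0xE6 ⊕ 0xF2 = 0x14.

C[1] = 0x85, C[2] = 0x14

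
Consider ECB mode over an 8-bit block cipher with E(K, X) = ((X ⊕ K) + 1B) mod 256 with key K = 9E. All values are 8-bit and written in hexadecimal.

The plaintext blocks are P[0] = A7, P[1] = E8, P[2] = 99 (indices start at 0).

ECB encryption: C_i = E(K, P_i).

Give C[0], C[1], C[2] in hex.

C[0] = 54, C[1] = 91, C[2] = 22

C[0]: E(K, A7) = 54.
C[1]: E(K, E8) = 91.
C[2]: E(K, 99) = 22.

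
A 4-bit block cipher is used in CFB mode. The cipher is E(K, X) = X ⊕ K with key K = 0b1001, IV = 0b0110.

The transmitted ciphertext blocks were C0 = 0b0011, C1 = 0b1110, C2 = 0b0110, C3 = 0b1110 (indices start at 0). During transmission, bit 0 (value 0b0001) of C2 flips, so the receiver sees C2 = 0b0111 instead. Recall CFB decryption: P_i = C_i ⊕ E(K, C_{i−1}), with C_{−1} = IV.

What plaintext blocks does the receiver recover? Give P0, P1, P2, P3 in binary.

Only C2 changed, to 0b0111. In CFB, a change in C_i flips the same bit in P_i and garbles P_{i+1}. Decrypting the received ciphertext:
P0: E(K, 0b0110) = 0b1111; 0b0011 ⊕ 0b1111 = 0b1100.
P1: E(K, 0b0011) = 0b1010; 0b1110 ⊕ 0b1010 = 0b0100.
P2: E(K, 0b1110) = 0b0111; 0b0111 ⊕ 0b0111 = 0b0000.
P3: E(K, 0b0111) = 0b1110; 0b1110 ⊕ 0b1110 = 0b0000.
Blocks that differ from the original plaintext: P2, P3.

P0 = 0b1100, P1 = 0b0100, P2 = 0b0000, P3 = 0b0000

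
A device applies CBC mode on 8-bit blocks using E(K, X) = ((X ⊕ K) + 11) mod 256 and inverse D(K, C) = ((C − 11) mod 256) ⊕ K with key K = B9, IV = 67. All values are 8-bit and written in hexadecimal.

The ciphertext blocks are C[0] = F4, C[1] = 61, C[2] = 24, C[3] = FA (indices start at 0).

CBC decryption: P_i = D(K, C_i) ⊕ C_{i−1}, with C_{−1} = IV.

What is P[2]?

P[2]: D(K, 24) = AA; AA ⊕ 61 = CB.

P[2] = CB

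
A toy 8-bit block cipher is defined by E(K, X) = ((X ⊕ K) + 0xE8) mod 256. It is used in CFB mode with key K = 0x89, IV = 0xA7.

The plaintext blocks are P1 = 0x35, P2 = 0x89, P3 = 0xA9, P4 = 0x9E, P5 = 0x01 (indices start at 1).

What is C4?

C4 = 0xDC

CFB encryption: C_i = P_i ⊕ E(K, C_{i−1}), with C_{0} = IV.
C1: E(K, 0xA7) = 0x16; 0x35 ⊕ 0x16 = 0x23.
C2: E(K, 0x23) = 0x92; 0x89 ⊕ 0x92 = 0x1B.
C3: E(K, 0x1B) = 0x7A; 0xA9 ⊕ 0x7A = 0xD3.
C4: E(K, 0xD3) = 0x42; 0x9E ⊕ 0x42 = 0xDC.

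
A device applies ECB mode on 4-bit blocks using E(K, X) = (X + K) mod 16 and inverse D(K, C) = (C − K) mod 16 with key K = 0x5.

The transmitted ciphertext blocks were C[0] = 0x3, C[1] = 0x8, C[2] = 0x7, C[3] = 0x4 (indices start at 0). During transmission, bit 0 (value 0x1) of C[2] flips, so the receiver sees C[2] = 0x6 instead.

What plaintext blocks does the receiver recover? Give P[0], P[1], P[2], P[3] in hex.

P[0] = 0xE, P[1] = 0x3, P[2] = 0x1, P[3] = 0xF

ECB decryption: P_i = D(K, C_i).
Only C[2] changed, to 0x6. In ECB, a change in C_i affects only P_i. Decrypting the received ciphertext:
P[0]: D(K, 0x3) = 0xE.
P[1]: D(K, 0x8) = 0x3.
P[2]: D(K, 0x6) = 0x1.
P[3]: D(K, 0x4) = 0xF.
Blocks that differ from the original plaintext: P[2].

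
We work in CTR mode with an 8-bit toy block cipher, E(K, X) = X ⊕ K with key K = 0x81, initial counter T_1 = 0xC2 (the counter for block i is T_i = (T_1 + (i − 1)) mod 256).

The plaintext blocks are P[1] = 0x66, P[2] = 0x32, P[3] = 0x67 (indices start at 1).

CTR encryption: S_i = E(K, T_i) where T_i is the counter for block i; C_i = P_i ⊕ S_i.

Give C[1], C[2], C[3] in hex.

C[1]: T = 0xC2, S = E(K, T) = 0x43; 0x66 ⊕ 0x43 = 0x25.
C[2]: T = 0xC3, S = E(K, T) = 0x42; 0x32 ⊕ 0x42 = 0x70.
C[3]: T = 0xC4, S = E(K, T) = 0x45; 0x67 ⊕ 0x45 = 0x22.

C[1] = 0x25, C[2] = 0x70, C[3] = 0x22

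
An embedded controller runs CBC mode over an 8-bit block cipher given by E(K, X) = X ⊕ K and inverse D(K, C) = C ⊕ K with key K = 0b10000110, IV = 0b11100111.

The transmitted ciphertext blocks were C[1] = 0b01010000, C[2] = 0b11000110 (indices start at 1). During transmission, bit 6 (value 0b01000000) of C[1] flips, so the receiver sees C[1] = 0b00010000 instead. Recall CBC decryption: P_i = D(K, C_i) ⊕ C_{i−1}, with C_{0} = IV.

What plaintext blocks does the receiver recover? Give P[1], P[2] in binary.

P[1] = 0b01110001, P[2] = 0b01010000

Only C[1] changed, to 0b00010000. In CBC, a change in C_i garbles P_i and flips the same bit in P_{i+1}. Decrypting the received ciphertext:
P[1]: D(K, 0b00010000) = 0b10010110; 0b10010110 ⊕ 0b11100111 = 0b01110001.
P[2]: D(K, 0b11000110) = 0b01000000; 0b01000000 ⊕ 0b00010000 = 0b01010000.
Blocks that differ from the original plaintext: P[1], P[2].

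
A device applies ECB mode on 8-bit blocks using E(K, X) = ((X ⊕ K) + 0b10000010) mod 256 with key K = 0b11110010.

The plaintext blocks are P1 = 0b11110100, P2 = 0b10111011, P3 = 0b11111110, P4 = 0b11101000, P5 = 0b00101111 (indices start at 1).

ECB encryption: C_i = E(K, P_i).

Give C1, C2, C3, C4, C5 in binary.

C1: E(K, 0b11110100) = 0b10001000.
C2: E(K, 0b10111011) = 0b11001011.
C3: E(K, 0b11111110) = 0b10001110.
C4: E(K, 0b11101000) = 0b10011100.
C5: E(K, 0b00101111) = 0b01011111.

C1 = 0b10001000, C2 = 0b11001011, C3 = 0b10001110, C4 = 0b10011100, C5 = 0b01011111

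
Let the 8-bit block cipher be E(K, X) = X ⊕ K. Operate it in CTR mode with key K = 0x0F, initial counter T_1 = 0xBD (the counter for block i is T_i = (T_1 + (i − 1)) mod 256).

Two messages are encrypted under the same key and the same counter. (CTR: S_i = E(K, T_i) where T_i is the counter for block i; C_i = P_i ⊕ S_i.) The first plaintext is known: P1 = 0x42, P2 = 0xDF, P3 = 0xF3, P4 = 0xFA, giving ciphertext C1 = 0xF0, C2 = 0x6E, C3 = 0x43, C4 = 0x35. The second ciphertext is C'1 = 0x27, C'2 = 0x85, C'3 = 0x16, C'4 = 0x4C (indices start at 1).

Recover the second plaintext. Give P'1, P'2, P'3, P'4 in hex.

In CTR with a reused counter, both messages share the same keystream S_i, so C_i ⊕ C'_i = P_i ⊕ P'_i and thus P'_i = P_i ⊕ C_i ⊕ C'_i.
P'1: 0x42 ⊕ 0xF0 ⊕ 0x27 = 0x95.
P'2: 0xDF ⊕ 0x6E ⊕ 0x85 = 0x34.
P'3: 0xF3 ⊕ 0x43 ⊕ 0x16 = 0xA6.
P'4: 0xFA ⊕ 0x35 ⊕ 0x4C = 0x83.

P'1 = 0x95, P'2 = 0x34, P'3 = 0xA6, P'4 = 0x83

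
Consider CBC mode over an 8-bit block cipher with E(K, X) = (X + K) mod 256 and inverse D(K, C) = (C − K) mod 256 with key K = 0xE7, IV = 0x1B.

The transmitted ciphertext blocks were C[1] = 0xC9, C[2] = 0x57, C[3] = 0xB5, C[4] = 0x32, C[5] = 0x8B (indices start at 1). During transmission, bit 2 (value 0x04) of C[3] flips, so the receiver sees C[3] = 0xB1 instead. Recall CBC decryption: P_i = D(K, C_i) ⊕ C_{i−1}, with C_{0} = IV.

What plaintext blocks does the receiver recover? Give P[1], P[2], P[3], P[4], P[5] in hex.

P[1] = 0xF9, P[2] = 0xB9, P[3] = 0x9D, P[4] = 0xFA, P[5] = 0x96

Only C[3] changed, to 0xB1. In CBC, a change in C_i garbles P_i and flips the same bit in P_{i+1}. Decrypting the received ciphertext:
P[1]: D(K, 0xC9) = 0xE2; 0xE2 ⊕ 0x1B = 0xF9.
P[2]: D(K, 0x57) = 0x70; 0x70 ⊕ 0xC9 = 0xB9.
P[3]: D(K, 0xB1) = 0xCA; 0xCA ⊕ 0x57 = 0x9D.
P[4]: D(K, 0x32) = 0x4B; 0x4B ⊕ 0xB1 = 0xFA.
P[5]: D(K, 0x8B) = 0xA4; 0xA4 ⊕ 0x32 = 0x96.
Blocks that differ from the original plaintext: P[3], P[4].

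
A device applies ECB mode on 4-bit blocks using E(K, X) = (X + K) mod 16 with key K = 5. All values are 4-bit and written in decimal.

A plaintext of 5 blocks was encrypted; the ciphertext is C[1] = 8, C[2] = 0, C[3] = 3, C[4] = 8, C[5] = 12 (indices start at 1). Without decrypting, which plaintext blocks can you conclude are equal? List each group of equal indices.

P[1] = P[4]

ECB encrypts each block independently with the same key, so equal ciphertext blocks imply equal plaintext blocks.
C[1] = C[4] = 8, so P[1] = P[4].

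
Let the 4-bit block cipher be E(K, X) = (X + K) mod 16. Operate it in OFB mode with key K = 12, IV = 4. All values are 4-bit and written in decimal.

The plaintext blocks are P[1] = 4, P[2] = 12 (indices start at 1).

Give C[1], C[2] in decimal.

C[1] = 4, C[2] = 0

OFB encryption: S_i = E(K, S_{i−1}) with S_{0} = IV; C_i = P_i ⊕ S_i.
C[1]: S = E(K, 4) = 0; 4 ⊕ 0 = 4.
C[2]: S = E(K, 0) = 12; 12 ⊕ 12 = 0.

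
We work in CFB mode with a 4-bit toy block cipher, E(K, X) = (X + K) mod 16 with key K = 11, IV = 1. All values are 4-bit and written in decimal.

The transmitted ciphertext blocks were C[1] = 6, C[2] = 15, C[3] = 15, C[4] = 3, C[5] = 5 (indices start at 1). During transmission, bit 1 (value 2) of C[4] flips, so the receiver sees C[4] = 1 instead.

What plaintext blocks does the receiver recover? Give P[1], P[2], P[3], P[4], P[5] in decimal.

P[1] = 10, P[2] = 14, P[3] = 5, P[4] = 11, P[5] = 9

CFB decryption: P_i = C_i ⊕ E(K, C_{i−1}), with C_{0} = IV.
Only C[4] changed, to 1. In CFB, a change in C_i flips the same bit in P_i and garbles P_{i+1}. Decrypting the received ciphertext:
P[1]: E(K, 1) = 12; 6 ⊕ 12 = 10.
P[2]: E(K, 6) = 1; 15 ⊕ 1 = 14.
P[3]: E(K, 15) = 10; 15 ⊕ 10 = 5.
P[4]: E(K, 15) = 10; 1 ⊕ 10 = 11.
P[5]: E(K, 1) = 12; 5 ⊕ 12 = 9.
Blocks that differ from the original plaintext: P[4], P[5].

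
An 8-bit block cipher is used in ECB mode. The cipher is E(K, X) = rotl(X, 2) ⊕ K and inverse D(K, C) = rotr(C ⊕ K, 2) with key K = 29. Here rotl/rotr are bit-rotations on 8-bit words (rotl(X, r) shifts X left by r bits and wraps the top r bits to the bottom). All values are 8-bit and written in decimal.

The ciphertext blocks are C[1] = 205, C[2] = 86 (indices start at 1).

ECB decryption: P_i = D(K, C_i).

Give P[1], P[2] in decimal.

P[1]: D(K, 205) = 52.
P[2]: D(K, 86) = 210.

P[1] = 52, P[2] = 210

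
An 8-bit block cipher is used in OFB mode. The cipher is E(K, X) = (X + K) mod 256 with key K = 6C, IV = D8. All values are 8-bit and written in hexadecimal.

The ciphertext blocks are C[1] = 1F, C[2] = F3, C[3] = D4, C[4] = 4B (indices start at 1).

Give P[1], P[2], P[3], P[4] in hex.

OFB decryption: S_i = E(K, S_{i−1}) with S_{0} = IV; P_i = C_i ⊕ S_i.
P[1]: S = E(K, D8) = 44; 1F ⊕ 44 = 5B.
P[2]: S = E(K, 44) = B0; F3 ⊕ B0 = 43.
P[3]: S = E(K, B0) = 1C; D4 ⊕ 1C = C8.
P[4]: S = E(K, 1C) = 88; 4B ⊕ 88 = C3.

P[1] = 5B, P[2] = 43, P[3] = C8, P[4] = C3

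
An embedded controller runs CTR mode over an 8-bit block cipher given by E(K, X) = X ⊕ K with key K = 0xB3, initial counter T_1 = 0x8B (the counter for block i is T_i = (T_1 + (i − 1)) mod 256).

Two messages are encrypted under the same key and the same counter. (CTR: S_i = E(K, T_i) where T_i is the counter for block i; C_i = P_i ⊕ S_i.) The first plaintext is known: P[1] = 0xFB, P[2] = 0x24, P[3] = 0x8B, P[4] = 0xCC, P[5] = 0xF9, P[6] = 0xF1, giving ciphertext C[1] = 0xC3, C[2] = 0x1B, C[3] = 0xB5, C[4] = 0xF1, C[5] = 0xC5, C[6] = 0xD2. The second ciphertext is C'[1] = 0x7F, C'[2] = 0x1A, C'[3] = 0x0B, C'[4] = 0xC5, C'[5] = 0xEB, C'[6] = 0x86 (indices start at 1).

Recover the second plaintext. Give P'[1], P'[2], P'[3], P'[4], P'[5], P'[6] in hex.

In CTR with a reused counter, both messages share the same keystream S_i, so C_i ⊕ C'_i = P_i ⊕ P'_i and thus P'_i = P_i ⊕ C_i ⊕ C'_i.
P'[1]: 0xFB ⊕ 0xC3 ⊕ 0x7F = 0x47.
P'[2]: 0x24 ⊕ 0x1B ⊕ 0x1A = 0x25.
P'[3]: 0x8B ⊕ 0xB5 ⊕ 0x0B = 0x35.
P'[4]: 0xCC ⊕ 0xF1 ⊕ 0xC5 = 0xF8.
P'[5]: 0xF9 ⊕ 0xC5 ⊕ 0xEB = 0xD7.
P'[6]: 0xF1 ⊕ 0xD2 ⊕ 0x86 = 0xA5.

P'[1] = 0x47, P'[2] = 0x25, P'[3] = 0x35, P'[4] = 0xF8, P'[5] = 0xD7, P'[6] = 0xA5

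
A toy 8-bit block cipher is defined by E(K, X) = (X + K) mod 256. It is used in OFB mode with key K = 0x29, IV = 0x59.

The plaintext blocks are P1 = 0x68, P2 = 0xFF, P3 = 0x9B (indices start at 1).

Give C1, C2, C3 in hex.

OFB encryption: S_i = E(K, S_{i−1}) with S_{0} = IV; C_i = P_i ⊕ S_i.
C1: S = E(K, 0x59) = 0x82; 0x68 ⊕ 0x82 = 0xEA.
C2: S = E(K, 0x82) = 0xAB; 0xFF ⊕ 0xAB = 0x54.
C3: S = E(K, 0xAB) = 0xD4; 0x9B ⊕ 0xD4 = 0x4F.

C1 = 0xEA, C2 = 0x54, C3 = 0x4F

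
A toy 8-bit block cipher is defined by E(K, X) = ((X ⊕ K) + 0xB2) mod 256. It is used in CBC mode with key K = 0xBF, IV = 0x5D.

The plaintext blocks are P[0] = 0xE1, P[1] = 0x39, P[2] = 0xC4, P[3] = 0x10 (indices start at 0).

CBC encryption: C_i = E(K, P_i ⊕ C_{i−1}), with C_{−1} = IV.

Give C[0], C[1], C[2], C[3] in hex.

C[0] = 0xB5, C[1] = 0xE5, C[2] = 0x50, C[3] = 0xB1

C[0]: P[0] ⊕ 0x5D = 0xBC; E(K, 0xBC) = 0xB5.
C[1]: P[1] ⊕ 0xB5 = 0x8C; E(K, 0x8C) = 0xE5.
C[2]: P[2] ⊕ 0xE5 = 0x21; E(K, 0x21) = 0x50.
C[3]: P[3] ⊕ 0x50 = 0x40; E(K, 0x40) = 0xB1.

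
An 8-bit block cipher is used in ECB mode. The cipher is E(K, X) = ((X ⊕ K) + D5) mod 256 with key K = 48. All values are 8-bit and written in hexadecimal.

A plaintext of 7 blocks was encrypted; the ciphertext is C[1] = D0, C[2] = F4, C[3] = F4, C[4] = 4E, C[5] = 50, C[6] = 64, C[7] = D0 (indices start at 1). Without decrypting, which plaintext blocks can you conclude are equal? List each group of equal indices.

ECB encrypts each block independently with the same key, so equal ciphertext blocks imply equal plaintext blocks.
C[1] = C[7] = D0, so P[1] = P[7].
C[2] = C[3] = F4, so P[2] = P[3].

P[1] = P[7]; P[2] = P[3]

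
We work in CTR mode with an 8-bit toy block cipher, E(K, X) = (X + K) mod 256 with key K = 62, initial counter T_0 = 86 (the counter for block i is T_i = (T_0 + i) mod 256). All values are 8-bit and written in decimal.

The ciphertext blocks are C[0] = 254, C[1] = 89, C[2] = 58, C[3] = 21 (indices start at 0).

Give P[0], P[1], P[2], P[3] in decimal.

P[0] = 106, P[1] = 204, P[2] = 172, P[3] = 130

CTR decryption: S_i = E(K, T_i) where T_i is the counter for block i; P_i = C_i ⊕ S_i.
P[0]: T = 86, S = E(K, T) = 148; 254 ⊕ 148 = 106.
P[1]: T = 87, S = E(K, T) = 149; 89 ⊕ 149 = 204.
P[2]: T = 88, S = E(K, T) = 150; 58 ⊕ 150 = 172.
P[3]: T = 89, S = E(K, T) = 151; 21 ⊕ 151 = 130.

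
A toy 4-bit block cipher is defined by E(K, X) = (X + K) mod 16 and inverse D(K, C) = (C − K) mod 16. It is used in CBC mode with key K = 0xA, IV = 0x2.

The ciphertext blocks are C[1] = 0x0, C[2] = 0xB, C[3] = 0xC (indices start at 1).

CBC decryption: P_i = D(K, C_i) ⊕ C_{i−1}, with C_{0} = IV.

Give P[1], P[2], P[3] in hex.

P[1] = 0x4, P[2] = 0x1, P[3] = 0x9

P[1]: D(K, 0x0) = 0x6; 0x6 ⊕ 0x2 = 0x4.
P[2]: D(K, 0xB) = 0x1; 0x1 ⊕ 0x0 = 0x1.
P[3]: D(K, 0xC) = 0x2; 0x2 ⊕ 0xB = 0x9.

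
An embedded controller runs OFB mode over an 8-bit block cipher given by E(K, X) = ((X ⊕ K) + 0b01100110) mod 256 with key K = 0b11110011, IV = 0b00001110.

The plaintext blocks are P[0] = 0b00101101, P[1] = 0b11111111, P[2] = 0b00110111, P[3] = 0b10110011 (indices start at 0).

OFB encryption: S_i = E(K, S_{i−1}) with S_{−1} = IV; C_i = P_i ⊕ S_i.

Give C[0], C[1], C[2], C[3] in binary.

C[0] = 0b01001110, C[1] = 0b00001001, C[2] = 0b01011100, C[3] = 0b01001101

C[0]: S = E(K, 0b00001110) = 0b01100011; 0b00101101 ⊕ 0b01100011 = 0b01001110.
C[1]: S = E(K, 0b01100011) = 0b11110110; 0b11111111 ⊕ 0b11110110 = 0b00001001.
C[2]: S = E(K, 0b11110110) = 0b01101011; 0b00110111 ⊕ 0b01101011 = 0b01011100.
C[3]: S = E(K, 0b01101011) = 0b11111110; 0b10110011 ⊕ 0b11111110 = 0b01001101.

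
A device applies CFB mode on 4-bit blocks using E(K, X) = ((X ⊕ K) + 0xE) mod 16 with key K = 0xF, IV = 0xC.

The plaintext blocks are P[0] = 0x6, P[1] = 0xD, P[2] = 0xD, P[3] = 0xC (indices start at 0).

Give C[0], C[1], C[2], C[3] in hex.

CFB encryption: C_i = P_i ⊕ E(K, C_{i−1}), with C_{−1} = IV.
C[0]: E(K, 0xC) = 0x1; 0x6 ⊕ 0x1 = 0x7.
C[1]: E(K, 0x7) = 0x6; 0xD ⊕ 0x6 = 0xB.
C[2]: E(K, 0xB) = 0x2; 0xD ⊕ 0x2 = 0xF.
C[3]: E(K, 0xF) = 0xE; 0xC ⊕ 0xE = 0x2.

C[0] = 0x7, C[1] = 0xB, C[2] = 0xF, C[3] = 0x2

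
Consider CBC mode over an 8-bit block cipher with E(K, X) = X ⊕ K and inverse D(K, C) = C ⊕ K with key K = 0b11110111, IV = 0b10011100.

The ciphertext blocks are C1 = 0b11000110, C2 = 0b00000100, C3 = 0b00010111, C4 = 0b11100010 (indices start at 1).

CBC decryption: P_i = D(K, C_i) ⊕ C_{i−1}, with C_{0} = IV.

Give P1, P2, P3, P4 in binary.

P1 = 0b10101101, P2 = 0b00110101, P3 = 0b11100100, P4 = 0b00000010

P1: D(K, 0b11000110) = 0b00110001; 0b00110001 ⊕ 0b10011100 = 0b10101101.
P2: D(K, 0b00000100) = 0b11110011; 0b11110011 ⊕ 0b11000110 = 0b00110101.
P3: D(K, 0b00010111) = 0b11100000; 0b11100000 ⊕ 0b00000100 = 0b11100100.
P4: D(K, 0b11100010) = 0b00010101; 0b00010101 ⊕ 0b00010111 = 0b00000010.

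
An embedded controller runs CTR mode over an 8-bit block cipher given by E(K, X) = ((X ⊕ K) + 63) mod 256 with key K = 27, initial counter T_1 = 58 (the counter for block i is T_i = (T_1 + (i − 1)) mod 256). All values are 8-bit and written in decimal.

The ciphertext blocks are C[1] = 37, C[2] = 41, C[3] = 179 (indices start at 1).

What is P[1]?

CTR decryption: S_i = E(K, T_i) where T_i is the counter for block i; P_i = C_i ⊕ S_i.
P[1]: T = 58, S = E(K, T) = 96; 37 ⊕ 96 = 69.

P[1] = 69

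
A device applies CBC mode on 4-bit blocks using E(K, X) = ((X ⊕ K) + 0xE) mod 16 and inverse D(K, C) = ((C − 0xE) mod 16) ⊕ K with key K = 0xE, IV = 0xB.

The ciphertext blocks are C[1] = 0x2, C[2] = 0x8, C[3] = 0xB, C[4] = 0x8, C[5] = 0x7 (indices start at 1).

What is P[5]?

P[5] = 0xF

CBC decryption: P_i = D(K, C_i) ⊕ C_{i−1}, with C_{0} = IV.
P[5]: D(K, 0x7) = 0x7; 0x7 ⊕ 0x8 = 0xF.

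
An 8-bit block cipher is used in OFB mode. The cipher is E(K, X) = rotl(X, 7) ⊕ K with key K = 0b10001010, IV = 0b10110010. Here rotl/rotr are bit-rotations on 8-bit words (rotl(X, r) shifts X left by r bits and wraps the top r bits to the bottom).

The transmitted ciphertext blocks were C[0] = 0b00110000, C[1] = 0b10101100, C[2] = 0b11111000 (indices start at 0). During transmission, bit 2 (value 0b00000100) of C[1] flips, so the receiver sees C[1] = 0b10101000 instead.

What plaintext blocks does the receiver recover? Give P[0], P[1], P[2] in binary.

P[0] = 0b11100011, P[1] = 0b11001011, P[2] = 0b11000011

OFB decryption: S_i = E(K, S_{i−1}) with S_{−1} = IV; P_i = C_i ⊕ S_i.
Only C[1] changed, to 0b10101000. In OFB, a change in C_i flips the same bit in P_i only; the keystream is unaffected. Decrypting the received ciphertext:
P[0]: S = E(K, 0b10110010) = 0b11010011; 0b00110000 ⊕ 0b11010011 = 0b11100011.
P[1]: S = E(K, 0b11010011) = 0b01100011; 0b10101000 ⊕ 0b01100011 = 0b11001011.
P[2]: S = E(K, 0b01100011) = 0b00111011; 0b11111000 ⊕ 0b00111011 = 0b11000011.
Blocks that differ from the original plaintext: P[1].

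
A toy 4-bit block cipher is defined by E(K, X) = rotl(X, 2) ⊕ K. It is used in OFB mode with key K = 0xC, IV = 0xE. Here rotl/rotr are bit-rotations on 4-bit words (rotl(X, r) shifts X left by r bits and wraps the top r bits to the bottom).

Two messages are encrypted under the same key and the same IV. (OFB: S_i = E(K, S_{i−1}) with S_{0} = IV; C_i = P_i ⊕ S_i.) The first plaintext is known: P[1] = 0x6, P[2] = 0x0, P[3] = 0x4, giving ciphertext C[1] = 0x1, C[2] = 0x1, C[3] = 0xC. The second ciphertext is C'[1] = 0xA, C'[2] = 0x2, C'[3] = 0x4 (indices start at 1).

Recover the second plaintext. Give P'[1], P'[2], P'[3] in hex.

P'[1] = 0xD, P'[2] = 0x3, P'[3] = 0xC

In OFB with a reused IV, both messages share the same keystream S_i, so C_i ⊕ C'_i = P_i ⊕ P'_i and thus P'_i = P_i ⊕ C_i ⊕ C'_i.
P'[1]: 0x6 ⊕ 0x1 ⊕ 0xA = 0xD.
P'[2]: 0x0 ⊕ 0x1 ⊕ 0x2 = 0x3.
P'[3]: 0x4 ⊕ 0xC ⊕ 0x4 = 0xC.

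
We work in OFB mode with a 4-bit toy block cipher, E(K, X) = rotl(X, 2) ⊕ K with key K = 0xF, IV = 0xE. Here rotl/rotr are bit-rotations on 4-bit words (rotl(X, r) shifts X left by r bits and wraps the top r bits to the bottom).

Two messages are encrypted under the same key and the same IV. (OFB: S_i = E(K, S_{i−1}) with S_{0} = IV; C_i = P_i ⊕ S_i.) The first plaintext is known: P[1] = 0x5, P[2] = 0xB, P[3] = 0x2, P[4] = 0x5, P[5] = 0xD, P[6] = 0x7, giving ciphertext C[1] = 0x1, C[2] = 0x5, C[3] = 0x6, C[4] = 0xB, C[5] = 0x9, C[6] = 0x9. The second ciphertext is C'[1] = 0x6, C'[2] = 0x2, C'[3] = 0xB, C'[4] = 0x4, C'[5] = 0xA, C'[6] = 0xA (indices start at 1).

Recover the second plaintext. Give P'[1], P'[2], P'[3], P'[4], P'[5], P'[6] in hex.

In OFB with a reused IV, both messages share the same keystream S_i, so C_i ⊕ C'_i = P_i ⊕ P'_i and thus P'_i = P_i ⊕ C_i ⊕ C'_i.
P'[1]: 0x5 ⊕ 0x1 ⊕ 0x6 = 0x2.
P'[2]: 0xB ⊕ 0x5 ⊕ 0x2 = 0xC.
P'[3]: 0x2 ⊕ 0x6 ⊕ 0xB = 0xF.
P'[4]: 0x5 ⊕ 0xB ⊕ 0x4 = 0xA.
P'[5]: 0xD ⊕ 0x9 ⊕ 0xA = 0xE.
P'[6]: 0x7 ⊕ 0x9 ⊕ 0xA = 0x4.

P'[1] = 0x2, P'[2] = 0xC, P'[3] = 0xF, P'[4] = 0xA, P'[5] = 0xE, P'[6] = 0x4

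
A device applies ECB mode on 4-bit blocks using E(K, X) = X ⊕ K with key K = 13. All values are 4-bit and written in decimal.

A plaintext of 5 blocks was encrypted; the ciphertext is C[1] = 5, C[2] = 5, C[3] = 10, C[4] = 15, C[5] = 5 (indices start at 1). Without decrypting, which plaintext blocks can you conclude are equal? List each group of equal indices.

P[1] = P[2] = P[5]

ECB encrypts each block independently with the same key, so equal ciphertext blocks imply equal plaintext blocks.
C[1] = C[2] = C[5] = 5, so P[1] = P[2] = P[5].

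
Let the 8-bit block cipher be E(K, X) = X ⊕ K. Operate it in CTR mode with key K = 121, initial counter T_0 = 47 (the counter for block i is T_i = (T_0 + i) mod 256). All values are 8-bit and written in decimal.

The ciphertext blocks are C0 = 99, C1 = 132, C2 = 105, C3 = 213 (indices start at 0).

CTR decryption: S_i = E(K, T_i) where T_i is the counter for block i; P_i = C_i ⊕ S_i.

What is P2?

P2: T = 49, S = E(K, T) = 72; 105 ⊕ 72 = 33.

P2 = 33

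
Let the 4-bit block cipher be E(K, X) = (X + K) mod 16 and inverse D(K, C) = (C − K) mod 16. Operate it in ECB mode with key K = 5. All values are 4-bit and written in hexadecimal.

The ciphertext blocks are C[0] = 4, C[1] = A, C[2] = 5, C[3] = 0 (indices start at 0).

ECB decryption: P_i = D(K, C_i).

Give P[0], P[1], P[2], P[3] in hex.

P[0]: D(K, 4) = F.
P[1]: D(K, A) = 5.
P[2]: D(K, 5) = 0.
P[3]: D(K, 0) = B.

P[0] = F, P[1] = 5, P[2] = 0, P[3] = B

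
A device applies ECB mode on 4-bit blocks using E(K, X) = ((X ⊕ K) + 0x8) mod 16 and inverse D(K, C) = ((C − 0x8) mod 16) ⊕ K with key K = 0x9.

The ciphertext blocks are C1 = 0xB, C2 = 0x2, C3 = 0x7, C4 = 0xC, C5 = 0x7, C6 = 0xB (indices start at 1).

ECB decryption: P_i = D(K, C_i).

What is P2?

P2: D(K, 0x2) = 0x3.

P2 = 0x3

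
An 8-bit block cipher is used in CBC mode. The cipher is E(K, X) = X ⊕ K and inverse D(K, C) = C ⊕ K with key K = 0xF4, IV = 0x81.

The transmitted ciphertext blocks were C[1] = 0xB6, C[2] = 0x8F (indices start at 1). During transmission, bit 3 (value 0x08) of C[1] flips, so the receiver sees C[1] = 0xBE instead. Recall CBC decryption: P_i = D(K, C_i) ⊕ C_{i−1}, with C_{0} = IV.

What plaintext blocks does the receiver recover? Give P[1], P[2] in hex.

Only C[1] changed, to 0xBE. In CBC, a change in C_i garbles P_i and flips the same bit in P_{i+1}. Decrypting the received ciphertext:
P[1]: D(K, 0xBE) = 0x4A; 0x4A ⊕ 0x81 = 0xCB.
P[2]: D(K, 0x8F) = 0x7B; 0x7B ⊕ 0xBE = 0xC5.
Blocks that differ from the original plaintext: P[1], P[2].

P[1] = 0xCB, P[2] = 0xC5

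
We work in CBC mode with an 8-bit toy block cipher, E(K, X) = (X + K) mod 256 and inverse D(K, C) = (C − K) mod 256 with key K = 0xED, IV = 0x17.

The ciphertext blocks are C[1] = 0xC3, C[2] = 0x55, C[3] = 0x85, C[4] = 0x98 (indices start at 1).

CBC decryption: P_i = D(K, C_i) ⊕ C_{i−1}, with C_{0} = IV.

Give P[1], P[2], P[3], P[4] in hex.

P[1] = 0xC1, P[2] = 0xAB, P[3] = 0xCD, P[4] = 0x2E

P[1]: D(K, 0xC3) = 0xD6; 0xD6 ⊕ 0x17 = 0xC1.
P[2]: D(K, 0x55) = 0x68; 0x68 ⊕ 0xC3 = 0xAB.
P[3]: D(K, 0x85) = 0x98; 0x98 ⊕ 0x55 = 0xCD.
P[4]: D(K, 0x98) = 0xAB; 0xAB ⊕ 0x85 = 0x2E.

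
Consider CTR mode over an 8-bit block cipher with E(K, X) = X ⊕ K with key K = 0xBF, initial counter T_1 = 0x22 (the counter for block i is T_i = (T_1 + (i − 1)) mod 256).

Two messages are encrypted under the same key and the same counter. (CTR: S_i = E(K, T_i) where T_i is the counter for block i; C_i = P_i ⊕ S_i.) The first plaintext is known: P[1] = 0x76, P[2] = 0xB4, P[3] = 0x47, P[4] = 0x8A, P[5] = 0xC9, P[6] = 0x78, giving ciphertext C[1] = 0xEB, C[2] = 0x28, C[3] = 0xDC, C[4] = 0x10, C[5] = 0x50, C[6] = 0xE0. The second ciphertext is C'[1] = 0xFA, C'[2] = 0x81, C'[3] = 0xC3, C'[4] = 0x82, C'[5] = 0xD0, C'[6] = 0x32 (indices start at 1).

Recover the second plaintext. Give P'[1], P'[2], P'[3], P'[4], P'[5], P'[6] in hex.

P'[1] = 0x67, P'[2] = 0x1D, P'[3] = 0x58, P'[4] = 0x18, P'[5] = 0x49, P'[6] = 0xAA

In CTR with a reused counter, both messages share the same keystream S_i, so C_i ⊕ C'_i = P_i ⊕ P'_i and thus P'_i = P_i ⊕ C_i ⊕ C'_i.
P'[1]: 0x76 ⊕ 0xEB ⊕ 0xFA = 0x67.
P'[2]: 0xB4 ⊕ 0x28 ⊕ 0x81 = 0x1D.
P'[3]: 0x47 ⊕ 0xDC ⊕ 0xC3 = 0x58.
P'[4]: 0x8A ⊕ 0x10 ⊕ 0x82 = 0x18.
P'[5]: 0xC9 ⊕ 0x50 ⊕ 0xD0 = 0x49.
P'[6]: 0x78 ⊕ 0xE0 ⊕ 0x32 = 0xAA.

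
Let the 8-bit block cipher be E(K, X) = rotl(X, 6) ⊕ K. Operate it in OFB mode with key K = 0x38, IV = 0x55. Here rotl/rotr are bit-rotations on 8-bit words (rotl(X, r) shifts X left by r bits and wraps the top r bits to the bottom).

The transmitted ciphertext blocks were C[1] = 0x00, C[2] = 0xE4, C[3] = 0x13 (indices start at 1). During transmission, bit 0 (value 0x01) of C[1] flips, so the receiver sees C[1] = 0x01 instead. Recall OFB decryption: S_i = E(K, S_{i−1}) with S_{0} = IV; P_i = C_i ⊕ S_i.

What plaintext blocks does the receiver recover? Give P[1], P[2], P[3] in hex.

Only C[1] changed, to 0x01. In OFB, a change in C_i flips the same bit in P_i only; the keystream is unaffected. Decrypting the received ciphertext:
P[1]: S = E(K, 0x55) = 0x6D; 0x01 ⊕ 0x6D = 0x6C.
P[2]: S = E(K, 0x6D) = 0x63; 0xE4 ⊕ 0x63 = 0x87.
P[3]: S = E(K, 0x63) = 0xE0; 0x13 ⊕ 0xE0 = 0xF3.
Blocks that differ from the original plaintext: P[1].

P[1] = 0x6C, P[2] = 0x87, P[3] = 0xF3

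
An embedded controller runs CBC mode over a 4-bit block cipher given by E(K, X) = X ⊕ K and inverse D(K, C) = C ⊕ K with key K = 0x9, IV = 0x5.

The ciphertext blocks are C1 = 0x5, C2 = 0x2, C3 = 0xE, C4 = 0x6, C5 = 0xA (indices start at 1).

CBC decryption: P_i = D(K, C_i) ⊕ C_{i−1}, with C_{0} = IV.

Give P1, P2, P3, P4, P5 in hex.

P1: D(K, 0x5) = 0xC; 0xC ⊕ 0x5 = 0x9.
P2: D(K, 0x2) = 0xB; 0xB ⊕ 0x5 = 0xE.
P3: D(K, 0xE) = 0x7; 0x7 ⊕ 0x2 = 0x5.
P4: D(K, 0x6) = 0xF; 0xF ⊕ 0xE = 0x1.
P5: D(K, 0xA) = 0x3; 0x3 ⊕ 0x6 = 0x5.

P1 = 0x9, P2 = 0xE, P3 = 0x5, P4 = 0x1, P5 = 0x5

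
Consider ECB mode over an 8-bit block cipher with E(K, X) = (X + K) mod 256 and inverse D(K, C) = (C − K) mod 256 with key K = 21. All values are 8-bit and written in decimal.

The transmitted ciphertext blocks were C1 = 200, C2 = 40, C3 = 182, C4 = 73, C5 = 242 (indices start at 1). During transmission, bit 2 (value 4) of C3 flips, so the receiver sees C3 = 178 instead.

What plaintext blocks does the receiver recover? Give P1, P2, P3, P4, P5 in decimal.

ECB decryption: P_i = D(K, C_i).
Only C3 changed, to 178. In ECB, a change in C_i affects only P_i. Decrypting the received ciphertext:
P1: D(K, 200) = 179.
P2: D(K, 40) = 19.
P3: D(K, 178) = 157.
P4: D(K, 73) = 52.
P5: D(K, 242) = 221.
Blocks that differ from the original plaintext: P3.

P1 = 179, P2 = 19, P3 = 157, P4 = 52, P5 = 221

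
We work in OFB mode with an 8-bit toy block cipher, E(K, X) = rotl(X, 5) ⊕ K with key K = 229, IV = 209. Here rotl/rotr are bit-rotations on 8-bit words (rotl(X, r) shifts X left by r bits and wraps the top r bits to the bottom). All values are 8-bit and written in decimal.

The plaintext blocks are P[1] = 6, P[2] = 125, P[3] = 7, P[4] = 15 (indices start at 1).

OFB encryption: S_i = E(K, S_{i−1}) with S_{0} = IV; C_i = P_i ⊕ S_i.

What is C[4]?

C[1]: S = E(K, 209) = 223; 6 ⊕ 223 = 217.
C[2]: S = E(K, 223) = 30; 125 ⊕ 30 = 99.
C[3]: S = E(K, 30) = 38; 7 ⊕ 38 = 33.
C[4]: S = E(K, 38) = 33; 15 ⊕ 33 = 46.

C[4] = 46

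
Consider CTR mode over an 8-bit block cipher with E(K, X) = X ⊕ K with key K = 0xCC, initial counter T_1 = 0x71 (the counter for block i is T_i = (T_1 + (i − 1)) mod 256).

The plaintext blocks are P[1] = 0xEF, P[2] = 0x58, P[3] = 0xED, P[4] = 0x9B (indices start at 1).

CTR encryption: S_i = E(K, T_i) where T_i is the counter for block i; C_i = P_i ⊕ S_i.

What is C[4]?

C[4] = 0x23

C[1]: T = 0x71, S = E(K, T) = 0xBD; 0xEF ⊕ 0xBD = 0x52.
C[2]: T = 0x72, S = E(K, T) = 0xBE; 0x58 ⊕ 0xBE = 0xE6.
C[3]: T = 0x73, S = E(K, T) = 0xBF; 0xED ⊕ 0xBF = 0x52.
C[4]: T = 0x74, S = E(K, T) = 0xB8; 0x9B ⊕ 0xB8 = 0x23.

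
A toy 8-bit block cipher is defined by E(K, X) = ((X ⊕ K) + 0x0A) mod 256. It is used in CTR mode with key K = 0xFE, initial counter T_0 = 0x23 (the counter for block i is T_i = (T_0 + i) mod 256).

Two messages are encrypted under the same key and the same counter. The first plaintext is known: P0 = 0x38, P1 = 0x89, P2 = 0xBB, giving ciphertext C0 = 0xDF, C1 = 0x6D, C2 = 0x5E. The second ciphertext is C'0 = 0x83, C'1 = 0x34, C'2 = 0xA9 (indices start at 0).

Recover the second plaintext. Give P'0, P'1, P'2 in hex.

In CTR with a reused counter, both messages share the same keystream S_i, so C_i ⊕ C'_i = P_i ⊕ P'_i and thus P'_i = P_i ⊕ C_i ⊕ C'_i.
P'0: 0x38 ⊕ 0xDF ⊕ 0x83 = 0x64.
P'1: 0x89 ⊕ 0x6D ⊕ 0x34 = 0xD0.
P'2: 0xBB ⊕ 0x5E ⊕ 0xA9 = 0x4C.

P'0 = 0x64, P'1 = 0xD0, P'2 = 0x4C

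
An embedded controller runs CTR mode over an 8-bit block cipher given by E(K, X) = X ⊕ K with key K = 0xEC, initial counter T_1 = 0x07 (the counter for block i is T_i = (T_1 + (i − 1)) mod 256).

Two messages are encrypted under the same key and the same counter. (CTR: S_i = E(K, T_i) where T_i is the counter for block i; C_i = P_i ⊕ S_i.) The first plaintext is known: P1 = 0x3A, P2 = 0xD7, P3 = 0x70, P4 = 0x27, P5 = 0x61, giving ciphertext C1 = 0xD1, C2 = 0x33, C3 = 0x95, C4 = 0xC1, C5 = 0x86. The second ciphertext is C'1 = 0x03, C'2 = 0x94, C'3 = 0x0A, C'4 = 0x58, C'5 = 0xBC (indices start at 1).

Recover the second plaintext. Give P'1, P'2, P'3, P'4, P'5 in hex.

P'1 = 0xE8, P'2 = 0x70, P'3 = 0xEF, P'4 = 0xBE, P'5 = 0x5B

In CTR with a reused counter, both messages share the same keystream S_i, so C_i ⊕ C'_i = P_i ⊕ P'_i and thus P'_i = P_i ⊕ C_i ⊕ C'_i.
P'1: 0x3A ⊕ 0xD1 ⊕ 0x03 = 0xE8.
P'2: 0xD7 ⊕ 0x33 ⊕ 0x94 = 0x70.
P'3: 0x70 ⊕ 0x95 ⊕ 0x0A = 0xEF.
P'4: 0x27 ⊕ 0xC1 ⊕ 0x58 = 0xBE.
P'5: 0x61 ⊕ 0x86 ⊕ 0xBC = 0x5B.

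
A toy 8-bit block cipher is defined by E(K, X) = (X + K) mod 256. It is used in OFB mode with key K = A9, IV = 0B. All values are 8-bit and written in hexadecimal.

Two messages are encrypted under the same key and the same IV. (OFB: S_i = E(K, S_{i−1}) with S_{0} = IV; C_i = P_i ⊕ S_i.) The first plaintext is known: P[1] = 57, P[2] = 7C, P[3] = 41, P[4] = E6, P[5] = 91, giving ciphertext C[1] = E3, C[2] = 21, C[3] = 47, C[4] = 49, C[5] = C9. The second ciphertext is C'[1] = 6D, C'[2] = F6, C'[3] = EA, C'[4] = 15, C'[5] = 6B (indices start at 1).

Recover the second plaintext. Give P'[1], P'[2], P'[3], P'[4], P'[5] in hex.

P'[1] = D9, P'[2] = AB, P'[3] = EC, P'[4] = BA, P'[5] = 33

In OFB with a reused IV, both messages share the same keystream S_i, so C_i ⊕ C'_i = P_i ⊕ P'_i and thus P'_i = P_i ⊕ C_i ⊕ C'_i.
P'[1]: 57 ⊕ E3 ⊕ 6D = D9.
P'[2]: 7C ⊕ 21 ⊕ F6 = AB.
P'[3]: 41 ⊕ 47 ⊕ EA = EC.
P'[4]: E6 ⊕ 49 ⊕ 15 = BA.
P'[5]: 91 ⊕ C9 ⊕ 6B = 33.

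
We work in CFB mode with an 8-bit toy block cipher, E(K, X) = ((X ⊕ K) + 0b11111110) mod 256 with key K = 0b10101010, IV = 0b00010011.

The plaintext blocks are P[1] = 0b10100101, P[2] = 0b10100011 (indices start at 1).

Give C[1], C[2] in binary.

C[1] = 0b00010010, C[2] = 0b00010101

CFB encryption: C_i = P_i ⊕ E(K, C_{i−1}), with C_{0} = IV.
C[1]: E(K, 0b00010011) = 0b10110111; 0b10100101 ⊕ 0b10110111 = 0b00010010.
C[2]: E(K, 0b00010010) = 0b10110110; 0b10100011 ⊕ 0b10110110 = 0b00010101.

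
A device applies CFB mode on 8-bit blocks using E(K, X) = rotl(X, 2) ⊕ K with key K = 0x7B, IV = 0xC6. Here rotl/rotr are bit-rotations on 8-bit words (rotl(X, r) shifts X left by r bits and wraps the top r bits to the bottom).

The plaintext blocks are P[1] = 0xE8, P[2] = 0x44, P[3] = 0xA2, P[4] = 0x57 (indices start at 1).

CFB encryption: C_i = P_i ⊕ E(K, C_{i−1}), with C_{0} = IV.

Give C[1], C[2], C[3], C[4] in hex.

C[1] = 0x88, C[2] = 0x1D, C[3] = 0xAD, C[4] = 0x9A

C[1]: E(K, 0xC6) = 0x60; 0xE8 ⊕ 0x60 = 0x88.
C[2]: E(K, 0x88) = 0x59; 0x44 ⊕ 0x59 = 0x1D.
C[3]: E(K, 0x1D) = 0x0F; 0xA2 ⊕ 0x0F = 0xAD.
C[4]: E(K, 0xAD) = 0xCD; 0x57 ⊕ 0xCD = 0x9A.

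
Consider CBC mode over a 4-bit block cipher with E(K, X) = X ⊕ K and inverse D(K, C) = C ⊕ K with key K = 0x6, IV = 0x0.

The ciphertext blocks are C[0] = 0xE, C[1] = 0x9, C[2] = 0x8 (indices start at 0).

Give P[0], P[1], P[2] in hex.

CBC decryption: P_i = D(K, C_i) ⊕ C_{i−1}, with C_{−1} = IV.
P[0]: D(K, 0xE) = 0x8; 0x8 ⊕ 0x0 = 0x8.
P[1]: D(K, 0x9) = 0xF; 0xF ⊕ 0xE = 0x1.
P[2]: D(K, 0x8) = 0xE; 0xE ⊕ 0x9 = 0x7.

P[0] = 0x8, P[1] = 0x1, P[2] = 0x7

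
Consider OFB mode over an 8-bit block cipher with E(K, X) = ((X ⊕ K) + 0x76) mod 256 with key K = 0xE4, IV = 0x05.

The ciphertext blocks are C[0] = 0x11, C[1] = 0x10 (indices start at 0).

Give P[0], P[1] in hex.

P[0] = 0x46, P[1] = 0x39

OFB decryption: S_i = E(K, S_{i−1}) with S_{−1} = IV; P_i = C_i ⊕ S_i.
P[0]: S = E(K, 0x05) = 0x57; 0x11 ⊕ 0x57 = 0x46.
P[1]: S = E(K, 0x57) = 0x29; 0x10 ⊕ 0x29 = 0x39.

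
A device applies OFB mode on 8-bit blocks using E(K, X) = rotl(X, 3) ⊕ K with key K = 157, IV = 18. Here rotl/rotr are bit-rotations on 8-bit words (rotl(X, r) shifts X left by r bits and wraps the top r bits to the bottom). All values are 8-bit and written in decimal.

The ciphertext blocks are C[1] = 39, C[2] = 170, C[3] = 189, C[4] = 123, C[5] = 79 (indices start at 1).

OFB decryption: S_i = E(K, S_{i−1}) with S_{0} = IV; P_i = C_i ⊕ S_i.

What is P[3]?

P[1]: S = E(K, 18) = 13; 39 ⊕ 13 = 42.
P[2]: S = E(K, 13) = 245; 170 ⊕ 245 = 95.
P[3]: S = E(K, 245) = 50; 189 ⊕ 50 = 143.

P[3] = 143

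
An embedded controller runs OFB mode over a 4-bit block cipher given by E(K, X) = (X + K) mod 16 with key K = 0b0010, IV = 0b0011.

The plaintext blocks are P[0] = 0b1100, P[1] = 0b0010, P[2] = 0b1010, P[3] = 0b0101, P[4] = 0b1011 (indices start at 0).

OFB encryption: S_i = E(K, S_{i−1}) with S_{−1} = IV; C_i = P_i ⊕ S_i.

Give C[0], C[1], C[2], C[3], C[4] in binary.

C[0]: S = E(K, 0b0011) = 0b0101; 0b1100 ⊕ 0b0101 = 0b1001.
C[1]: S = E(K, 0b0101) = 0b0111; 0b0010 ⊕ 0b0111 = 0b0101.
C[2]: S = E(K, 0b0111) = 0b1001; 0b1010 ⊕ 0b1001 = 0b0011.
C[3]: S = E(K, 0b1001) = 0b1011; 0b0101 ⊕ 0b1011 = 0b1110.
C[4]: S = E(K, 0b1011) = 0b1101; 0b1011 ⊕ 0b1101 = 0b0110.

C[0] = 0b1001, C[1] = 0b0101, C[2] = 0b0011, C[3] = 0b1110, C[4] = 0b0110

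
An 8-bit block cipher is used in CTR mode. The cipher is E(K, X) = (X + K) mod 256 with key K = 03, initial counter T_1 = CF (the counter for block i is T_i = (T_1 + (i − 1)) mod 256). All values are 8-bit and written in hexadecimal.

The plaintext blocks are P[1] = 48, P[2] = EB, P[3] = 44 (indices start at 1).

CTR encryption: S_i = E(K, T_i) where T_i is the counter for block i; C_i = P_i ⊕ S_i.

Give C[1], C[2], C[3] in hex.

C[1] = 9A, C[2] = 38, C[3] = 90

C[1]: T = CF, S = E(K, T) = D2; 48 ⊕ D2 = 9A.
C[2]: T = D0, S = E(K, T) = D3; EB ⊕ D3 = 38.
C[3]: T = D1, S = E(K, T) = D4; 44 ⊕ D4 = 90.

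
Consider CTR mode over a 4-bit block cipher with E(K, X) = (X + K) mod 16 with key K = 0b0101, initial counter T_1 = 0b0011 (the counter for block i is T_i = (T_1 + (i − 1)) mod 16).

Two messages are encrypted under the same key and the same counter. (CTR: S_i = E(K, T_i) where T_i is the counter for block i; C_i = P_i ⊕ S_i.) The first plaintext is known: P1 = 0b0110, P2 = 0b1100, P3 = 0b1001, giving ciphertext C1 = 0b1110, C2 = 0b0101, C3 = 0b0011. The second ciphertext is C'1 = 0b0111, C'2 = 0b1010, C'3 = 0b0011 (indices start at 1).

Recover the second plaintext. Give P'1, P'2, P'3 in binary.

P'1 = 0b1111, P'2 = 0b0011, P'3 = 0b1001

In CTR with a reused counter, both messages share the same keystream S_i, so C_i ⊕ C'_i = P_i ⊕ P'_i and thus P'_i = P_i ⊕ C_i ⊕ C'_i.
P'1: 0b0110 ⊕ 0b1110 ⊕ 0b0111 = 0b1111.
P'2: 0b1100 ⊕ 0b0101 ⊕ 0b1010 = 0b0011.
P'3: 0b1001 ⊕ 0b0011 ⊕ 0b0011 = 0b1001.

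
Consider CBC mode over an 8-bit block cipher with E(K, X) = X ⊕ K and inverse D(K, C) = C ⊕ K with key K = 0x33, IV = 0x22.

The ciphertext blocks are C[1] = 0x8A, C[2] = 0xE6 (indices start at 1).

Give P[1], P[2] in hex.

CBC decryption: P_i = D(K, C_i) ⊕ C_{i−1}, with C_{0} = IV.
P[1]: D(K, 0x8A) = 0xB9; 0xB9 ⊕ 0x22 = 0x9B.
P[2]: D(K, 0xE6) = 0xD5; 0xD5 ⊕ 0x8A = 0x5F.

P[1] = 0x9B, P[2] = 0x5F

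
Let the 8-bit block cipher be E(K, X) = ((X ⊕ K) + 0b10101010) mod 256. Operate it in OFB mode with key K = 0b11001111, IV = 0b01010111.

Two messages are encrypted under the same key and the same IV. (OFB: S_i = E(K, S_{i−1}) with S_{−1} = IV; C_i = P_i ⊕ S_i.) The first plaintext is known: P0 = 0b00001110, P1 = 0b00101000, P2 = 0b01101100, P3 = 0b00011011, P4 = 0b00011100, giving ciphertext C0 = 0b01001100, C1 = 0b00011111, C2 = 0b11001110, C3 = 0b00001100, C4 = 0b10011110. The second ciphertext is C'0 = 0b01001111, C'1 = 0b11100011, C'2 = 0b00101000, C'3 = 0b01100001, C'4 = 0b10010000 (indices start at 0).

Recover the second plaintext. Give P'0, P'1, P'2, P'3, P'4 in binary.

In OFB with a reused IV, both messages share the same keystream S_i, so C_i ⊕ C'_i = P_i ⊕ P'_i and thus P'_i = P_i ⊕ C_i ⊕ C'_i.
P'0: 0b00001110 ⊕ 0b01001100 ⊕ 0b01001111 = 0b00001101.
P'1: 0b00101000 ⊕ 0b00011111 ⊕ 0b11100011 = 0b11010100.
P'2: 0b01101100 ⊕ 0b11001110 ⊕ 0b00101000 = 0b10001010.
P'3: 0b00011011 ⊕ 0b00001100 ⊕ 0b01100001 = 0b01110110.
P'4: 0b00011100 ⊕ 0b10011110 ⊕ 0b10010000 = 0b00010010.

P'0 = 0b00001101, P'1 = 0b11010100, P'2 = 0b10001010, P'3 = 0b01110110, P'4 = 0b00010010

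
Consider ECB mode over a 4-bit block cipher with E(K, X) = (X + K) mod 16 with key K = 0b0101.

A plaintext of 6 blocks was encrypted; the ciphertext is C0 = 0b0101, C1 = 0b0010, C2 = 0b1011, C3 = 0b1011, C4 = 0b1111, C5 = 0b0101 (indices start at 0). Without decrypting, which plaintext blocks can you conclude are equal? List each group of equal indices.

ECB encrypts each block independently with the same key, so equal ciphertext blocks imply equal plaintext blocks.
C0 = C5 = 0b0101, so P0 = P5.
C2 = C3 = 0b1011, so P2 = P3.

P0 = P5; P2 = P3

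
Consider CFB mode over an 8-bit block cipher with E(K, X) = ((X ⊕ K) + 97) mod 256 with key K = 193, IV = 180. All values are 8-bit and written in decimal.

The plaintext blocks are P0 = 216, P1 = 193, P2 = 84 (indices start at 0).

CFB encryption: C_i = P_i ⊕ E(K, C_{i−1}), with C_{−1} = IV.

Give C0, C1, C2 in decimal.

C0: E(K, 180) = 214; 216 ⊕ 214 = 14.
C1: E(K, 14) = 48; 193 ⊕ 48 = 241.
C2: E(K, 241) = 145; 84 ⊕ 145 = 197.

C0 = 14, C1 = 241, C2 = 197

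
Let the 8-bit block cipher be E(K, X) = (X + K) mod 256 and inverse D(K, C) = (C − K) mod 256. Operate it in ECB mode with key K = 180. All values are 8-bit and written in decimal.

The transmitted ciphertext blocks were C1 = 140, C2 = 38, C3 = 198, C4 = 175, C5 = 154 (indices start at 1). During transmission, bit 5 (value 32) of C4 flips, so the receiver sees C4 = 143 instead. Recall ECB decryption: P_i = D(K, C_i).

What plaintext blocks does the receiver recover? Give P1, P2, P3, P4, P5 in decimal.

P1 = 216, P2 = 114, P3 = 18, P4 = 219, P5 = 230

Only C4 changed, to 143. In ECB, a change in C_i affects only P_i. Decrypting the received ciphertext:
P1: D(K, 140) = 216.
P2: D(K, 38) = 114.
P3: D(K, 198) = 18.
P4: D(K, 143) = 219.
P5: D(K, 154) = 230.
Blocks that differ from the original plaintext: P4.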